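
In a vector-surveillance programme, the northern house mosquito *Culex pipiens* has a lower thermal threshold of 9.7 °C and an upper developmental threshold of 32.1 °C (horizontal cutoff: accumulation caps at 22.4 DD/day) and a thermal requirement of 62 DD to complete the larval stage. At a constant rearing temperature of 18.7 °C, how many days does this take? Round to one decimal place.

Daily accumulation = 18.7 − 9.7 = 9.0 DD/day.
Duration = 62 / 9.0 = 6.889 ≈ 6.9 days.

6.9 days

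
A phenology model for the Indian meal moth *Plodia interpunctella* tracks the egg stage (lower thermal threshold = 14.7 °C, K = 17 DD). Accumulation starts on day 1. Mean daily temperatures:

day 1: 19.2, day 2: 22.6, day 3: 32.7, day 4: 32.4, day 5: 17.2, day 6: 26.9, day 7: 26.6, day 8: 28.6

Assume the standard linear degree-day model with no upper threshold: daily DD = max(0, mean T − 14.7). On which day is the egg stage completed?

day 3

Daily DD above 14.7 °C: 4.5, 7.9, 18.0, 17.7, 2.5, 12.2, 11.9, 13.9.
Cumulative: 4.5, 12.4, 30.4, 48.1, 50.6, 62.8, 74.7, 88.6.
The total first reaches 17 DD on day 3.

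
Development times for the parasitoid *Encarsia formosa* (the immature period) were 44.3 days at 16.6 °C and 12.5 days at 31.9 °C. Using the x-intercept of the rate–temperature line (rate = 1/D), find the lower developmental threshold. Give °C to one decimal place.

10.6 °C

Equal thermal constants: D₁(T₁ − T_b) = D₂(T₂ − T_b).
44.3·(16.6 − T_b) = 12.5·(31.9 − T_b)
T_b = (44.3·16.6 − 12.5·31.9) / (44.3 − 12.5) = 336.63 / 31.8 = 10.586 °C ≈ 10.6 °C.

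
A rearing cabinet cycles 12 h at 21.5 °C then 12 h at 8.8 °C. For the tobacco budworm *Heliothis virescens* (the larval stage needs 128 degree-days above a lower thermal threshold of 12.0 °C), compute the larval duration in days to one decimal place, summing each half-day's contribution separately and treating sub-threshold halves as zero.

Day half: max(0, 21.5 − 12.0) × 0.5 = 9.5 × 0.5 = 4.75 DD.
Night half: max(0, 8.8 − 12.0) × 0.5 = 0.0 × 0.5 = 0.00 DD.
Per 24 h: 4.75 DD/day.
Duration = 128 / 4.75 = 26.947 ≈ 26.9 days.

26.9 days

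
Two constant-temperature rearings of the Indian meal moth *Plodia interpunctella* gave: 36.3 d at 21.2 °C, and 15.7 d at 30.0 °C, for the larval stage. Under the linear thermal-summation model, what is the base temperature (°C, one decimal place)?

Under the model K = D·(T − T_b), so D₁·(T₁ − T_b) = D₂·(T₂ − T_b).
36.3·(21.2 − T_b) = 15.7·(30.0 − T_b)
T_b = (36.3·21.2 − 15.7·30.0) / (36.3 − 15.7) = 298.56 / 20.6 = 14.493 °C ≈ 14.5 °C.

14.5 °C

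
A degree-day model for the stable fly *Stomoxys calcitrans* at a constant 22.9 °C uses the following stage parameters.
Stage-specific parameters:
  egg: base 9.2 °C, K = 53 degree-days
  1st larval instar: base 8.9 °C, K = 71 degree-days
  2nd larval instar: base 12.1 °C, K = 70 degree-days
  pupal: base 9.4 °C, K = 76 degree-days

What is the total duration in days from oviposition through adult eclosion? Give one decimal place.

21.1 days

egg: 53 / (22.9 − 9.2) = 53 / 13.7 = 3.869 d.
1st larval instar: 71 / (22.9 − 8.9) = 71 / 14.0 = 5.071 d.
2nd larval instar: 70 / (22.9 − 12.1) = 70 / 10.8 = 6.481 d.
pupal: 76 / (22.9 − 9.4) = 76 / 13.5 = 5.630 d.
Sum = 21.051 ≈ 21.1 days.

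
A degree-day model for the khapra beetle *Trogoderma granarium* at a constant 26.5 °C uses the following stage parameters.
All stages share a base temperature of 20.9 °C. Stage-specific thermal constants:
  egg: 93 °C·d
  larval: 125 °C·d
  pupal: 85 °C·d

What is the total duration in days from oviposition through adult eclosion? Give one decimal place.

54.1 days

Daily accumulation at 26.5 °C = 26.5 − 20.9 = 5.6 DD/day.
Total K = 93 + 125 + 85 = 303 DD.
Total duration = 303 / 5.6 = 54.107 ≈ 54.1 days.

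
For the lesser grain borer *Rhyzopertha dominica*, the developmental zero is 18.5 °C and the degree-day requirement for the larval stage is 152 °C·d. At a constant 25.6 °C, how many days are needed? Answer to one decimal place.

Daily accumulation = 25.6 − 18.5 = 7.1 DD/day.
Duration = 152 / 7.1 = 21.408 ≈ 21.4 days.

21.4 days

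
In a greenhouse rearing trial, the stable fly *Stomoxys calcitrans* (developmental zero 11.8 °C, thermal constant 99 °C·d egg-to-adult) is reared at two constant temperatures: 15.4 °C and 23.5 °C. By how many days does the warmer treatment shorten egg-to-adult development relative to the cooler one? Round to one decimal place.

19.0 days

At 15.4 °C: 99 / (15.4 − 11.8) = 99 / 3.6 = 27.500 d.
At 23.5 °C: 99 / (23.5 − 11.8) = 99 / 11.7 = 8.462 d.
Difference = |27.500 − 8.462| = 19.038 ≈ 19.0 days.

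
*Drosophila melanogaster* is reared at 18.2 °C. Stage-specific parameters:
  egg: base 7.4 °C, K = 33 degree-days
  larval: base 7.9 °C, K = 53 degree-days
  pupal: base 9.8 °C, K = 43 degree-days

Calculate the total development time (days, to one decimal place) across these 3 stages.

egg: 33 / (18.2 − 7.4) = 33 / 10.8 = 3.056 d.
larval: 53 / (18.2 − 7.9) = 53 / 10.3 = 5.146 d.
pupal: 43 / (18.2 − 9.8) = 43 / 8.4 = 5.119 d.
Sum = 13.320 ≈ 13.3 days.

13.3 days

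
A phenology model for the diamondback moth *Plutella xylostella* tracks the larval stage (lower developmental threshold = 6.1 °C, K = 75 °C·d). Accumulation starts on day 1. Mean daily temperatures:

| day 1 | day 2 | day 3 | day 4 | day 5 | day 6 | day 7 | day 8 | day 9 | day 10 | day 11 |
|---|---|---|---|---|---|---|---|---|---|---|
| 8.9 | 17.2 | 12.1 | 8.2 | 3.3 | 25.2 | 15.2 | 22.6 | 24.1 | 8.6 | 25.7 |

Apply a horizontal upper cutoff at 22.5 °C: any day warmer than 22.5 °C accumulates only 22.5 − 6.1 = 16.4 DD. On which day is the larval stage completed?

day 9

Daily DD above 6.1 °C (capped at 16.4): 2.8, 11.1, 6.0, 2.1, 0.0, 16.4, 9.1, 16.4, 16.4, 2.5, 16.4.
Cumulative: 2.8, 13.9, 19.9, 22.0, 22.0, 38.4, 47.5, 63.9, 80.3, 82.8, 99.2.
The total first reaches 75 DD on day 9.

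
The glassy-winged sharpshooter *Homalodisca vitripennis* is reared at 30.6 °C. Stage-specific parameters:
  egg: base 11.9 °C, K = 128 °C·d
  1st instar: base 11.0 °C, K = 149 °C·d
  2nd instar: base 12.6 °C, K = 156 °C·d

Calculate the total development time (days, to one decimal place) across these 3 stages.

23.1 days

egg: 128 / (30.6 − 11.9) = 128 / 18.7 = 6.845 d.
1st instar: 149 / (30.6 − 11.0) = 149 / 19.6 = 7.602 d.
2nd instar: 156 / (30.6 − 12.6) = 156 / 18.0 = 8.667 d.
Sum = 23.114 ≈ 23.1 days.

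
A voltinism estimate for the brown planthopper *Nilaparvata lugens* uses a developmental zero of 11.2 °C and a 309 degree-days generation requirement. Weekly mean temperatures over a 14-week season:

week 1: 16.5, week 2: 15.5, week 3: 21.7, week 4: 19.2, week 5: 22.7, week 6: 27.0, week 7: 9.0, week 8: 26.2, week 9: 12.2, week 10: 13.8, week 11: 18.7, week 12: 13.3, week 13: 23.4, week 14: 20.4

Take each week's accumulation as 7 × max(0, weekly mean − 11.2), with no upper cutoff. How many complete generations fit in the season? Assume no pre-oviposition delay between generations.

Weekly DD (7 × max(0, T̄ − 11.2)): 37.1, 30.1, 73.5, 56.0, 80.5, 110.6, 0.0, 105.0, 7.0, 18.2, 52.5, 14.7, 85.4, 64.4.
Season total = 735.0 DD.
Complete generations = ⌊735.0 / 309⌋ = 2.

2 generations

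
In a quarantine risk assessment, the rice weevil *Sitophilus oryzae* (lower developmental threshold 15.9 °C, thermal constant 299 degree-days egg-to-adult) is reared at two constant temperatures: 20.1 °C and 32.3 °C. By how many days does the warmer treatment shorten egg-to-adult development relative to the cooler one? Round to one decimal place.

53.0 days

At 20.1 °C: 299 / (20.1 − 15.9) = 299 / 4.2 = 71.190 d.
At 32.3 °C: 299 / (32.3 − 15.9) = 299 / 16.4 = 18.232 d.
Difference = |71.190 − 18.232| = 52.959 ≈ 53.0 days.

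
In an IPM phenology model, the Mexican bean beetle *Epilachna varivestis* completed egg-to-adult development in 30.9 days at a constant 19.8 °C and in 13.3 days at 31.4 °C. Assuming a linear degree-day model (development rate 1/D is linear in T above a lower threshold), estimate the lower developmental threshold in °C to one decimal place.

11.0 °C

Under the model K = D·(T − T_b), so D₁·(T₁ − T_b) = D₂·(T₂ − T_b).
30.9·(19.8 − T_b) = 13.3·(31.4 − T_b)
T_b = (30.9·19.8 − 13.3·31.4) / (30.9 − 13.3) = 194.20 / 17.6 = 11.034 °C ≈ 11.0 °C.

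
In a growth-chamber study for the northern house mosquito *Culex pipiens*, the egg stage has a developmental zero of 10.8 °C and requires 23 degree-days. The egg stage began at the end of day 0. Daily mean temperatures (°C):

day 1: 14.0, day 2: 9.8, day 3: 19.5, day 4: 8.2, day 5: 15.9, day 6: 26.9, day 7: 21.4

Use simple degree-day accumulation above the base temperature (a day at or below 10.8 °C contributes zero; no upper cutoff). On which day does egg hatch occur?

day 6

Daily DD above 10.8 °C: 3.2, 0.0, 8.7, 0.0, 5.1, 16.1, 10.6.
Cumulative: 3.2, 3.2, 11.9, 11.9, 17.0, 33.1, 43.7.
The total first reaches 23 DD on day 6.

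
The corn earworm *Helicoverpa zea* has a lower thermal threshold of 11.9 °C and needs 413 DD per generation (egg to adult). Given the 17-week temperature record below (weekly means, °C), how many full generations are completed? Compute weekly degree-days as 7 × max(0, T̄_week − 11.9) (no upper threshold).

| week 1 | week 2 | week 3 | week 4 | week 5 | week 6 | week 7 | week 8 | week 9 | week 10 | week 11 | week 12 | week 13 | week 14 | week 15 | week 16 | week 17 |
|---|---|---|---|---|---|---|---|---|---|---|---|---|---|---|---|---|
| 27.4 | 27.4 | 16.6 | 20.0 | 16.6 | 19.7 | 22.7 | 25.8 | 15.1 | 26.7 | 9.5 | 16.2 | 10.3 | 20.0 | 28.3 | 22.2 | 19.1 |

2 generations

Weekly DD (7 × max(0, T̄ − 11.9)): 108.5, 108.5, 32.9, 56.7, 32.9, 54.6, 75.6, 97.3, 22.4, 103.6, 0.0, 30.1, 0.0, 56.7, 114.8, 72.1, 50.4.
Season total = 1017.1 DD.
Complete generations = ⌊1017.1 / 413⌋ = 2.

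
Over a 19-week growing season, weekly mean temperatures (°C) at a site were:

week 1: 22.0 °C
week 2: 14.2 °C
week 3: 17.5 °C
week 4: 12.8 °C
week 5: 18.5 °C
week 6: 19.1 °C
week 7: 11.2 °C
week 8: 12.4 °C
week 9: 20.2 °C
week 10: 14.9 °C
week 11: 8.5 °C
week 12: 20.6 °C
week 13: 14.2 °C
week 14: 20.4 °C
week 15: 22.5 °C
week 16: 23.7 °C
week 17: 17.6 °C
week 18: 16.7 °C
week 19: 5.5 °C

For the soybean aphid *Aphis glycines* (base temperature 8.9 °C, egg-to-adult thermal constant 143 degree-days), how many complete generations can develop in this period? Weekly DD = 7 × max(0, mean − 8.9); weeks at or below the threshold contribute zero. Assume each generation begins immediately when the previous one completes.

7 generations

Weekly DD (7 × max(0, T̄ − 8.9)): 91.7, 37.1, 60.2, 27.3, 67.2, 71.4, 16.1, 24.5, 79.1, 42.0, 0.0, 81.9, 37.1, 80.5, 95.2, 103.6, 60.9, 54.6, 0.0.
Season total = 1030.4 DD.
Complete generations = ⌊1030.4 / 143⌋ = 7.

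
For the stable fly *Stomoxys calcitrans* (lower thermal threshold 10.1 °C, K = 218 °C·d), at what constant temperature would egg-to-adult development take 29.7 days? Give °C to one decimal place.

17.4 °C

Required daily accumulation = 218 / 29.7 = 7.340 DD/day.
T = T_base + 7.340 = 10.1 + 7.340 = 17.440 ≈ 17.4 °C.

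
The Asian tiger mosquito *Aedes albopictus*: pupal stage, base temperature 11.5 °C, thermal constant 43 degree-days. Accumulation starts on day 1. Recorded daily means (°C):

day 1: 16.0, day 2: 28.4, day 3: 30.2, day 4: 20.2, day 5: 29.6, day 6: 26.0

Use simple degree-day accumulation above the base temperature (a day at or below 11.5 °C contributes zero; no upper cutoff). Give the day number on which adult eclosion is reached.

day 4

Daily DD above 11.5 °C: 4.5, 16.9, 18.7, 8.7, 18.1, 14.5.
Cumulative: 4.5, 21.4, 40.1, 48.8, 66.9, 81.4.
The total first reaches 43 DD on day 4.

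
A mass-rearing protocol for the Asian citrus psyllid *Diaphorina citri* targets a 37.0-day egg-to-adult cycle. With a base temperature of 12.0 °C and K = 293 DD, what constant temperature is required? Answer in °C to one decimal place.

Required daily accumulation = 293 / 37.0 = 7.919 DD/day.
T = T_base + 7.919 = 12.0 + 7.919 = 19.919 ≈ 19.9 °C.

19.9 °C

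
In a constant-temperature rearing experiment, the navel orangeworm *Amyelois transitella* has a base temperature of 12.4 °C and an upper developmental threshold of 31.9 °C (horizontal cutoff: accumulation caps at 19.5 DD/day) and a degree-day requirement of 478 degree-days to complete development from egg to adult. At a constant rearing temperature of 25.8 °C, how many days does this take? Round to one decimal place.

35.7 days

Daily accumulation = 25.8 − 12.4 = 13.4 DD/day.
Duration = 478 / 13.4 = 35.672 ≈ 35.7 days.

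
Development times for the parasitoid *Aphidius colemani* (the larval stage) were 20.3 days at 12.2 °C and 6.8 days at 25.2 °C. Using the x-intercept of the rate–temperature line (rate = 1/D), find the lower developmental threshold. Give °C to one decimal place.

Linear rate model ⇒ the product D·(T − T_b) is constant across temperatures.
20.3·(12.2 − T_b) = 6.8·(25.2 − T_b)
T_b = (20.3·12.2 − 6.8·25.2) / (20.3 − 6.8) = 76.30 / 13.5 = 5.652 °C ≈ 5.7 °C.

5.7 °C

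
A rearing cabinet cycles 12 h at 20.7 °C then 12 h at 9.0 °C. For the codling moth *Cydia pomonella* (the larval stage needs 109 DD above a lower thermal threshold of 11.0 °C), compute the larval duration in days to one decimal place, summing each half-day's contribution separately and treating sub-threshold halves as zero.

Day half: max(0, 20.7 − 11.0) × 0.5 = 9.7 × 0.5 = 4.85 DD.
Night half: max(0, 9.0 − 11.0) × 0.5 = 0.0 × 0.5 = 0.00 DD.
Per 24 h: 4.85 DD/day.
Duration = 109 / 4.85 = 22.474 ≈ 22.5 days.

22.5 days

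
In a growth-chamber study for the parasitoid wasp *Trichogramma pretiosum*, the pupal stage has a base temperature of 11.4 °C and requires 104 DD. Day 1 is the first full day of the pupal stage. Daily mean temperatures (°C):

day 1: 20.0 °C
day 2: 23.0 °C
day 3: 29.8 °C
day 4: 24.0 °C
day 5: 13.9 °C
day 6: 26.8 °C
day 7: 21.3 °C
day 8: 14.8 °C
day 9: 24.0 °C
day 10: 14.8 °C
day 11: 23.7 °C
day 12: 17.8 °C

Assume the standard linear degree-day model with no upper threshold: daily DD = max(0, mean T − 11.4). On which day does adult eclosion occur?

day 11

Daily DD above 11.4 °C: 8.6, 11.6, 18.4, 12.6, 2.5, 15.4, 9.9, 3.4, 12.6, 3.4, 12.3, 6.4.
Cumulative: 8.6, 20.2, 38.6, 51.2, 53.7, 69.1, 79.0, 82.4, 95.0, 98.4, 110.7, 117.1.
The total first reaches 104 DD on day 11.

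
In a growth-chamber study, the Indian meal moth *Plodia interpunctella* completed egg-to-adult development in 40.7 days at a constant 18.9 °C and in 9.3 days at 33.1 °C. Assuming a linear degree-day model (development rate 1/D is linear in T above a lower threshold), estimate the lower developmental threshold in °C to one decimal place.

14.7 °C

Equal thermal constants: D₁(T₁ − T_b) = D₂(T₂ − T_b).
40.7·(18.9 − T_b) = 9.3·(33.1 − T_b)
T_b = (40.7·18.9 − 9.3·33.1) / (40.7 − 9.3) = 461.40 / 31.4 = 14.694 °C ≈ 14.7 °C.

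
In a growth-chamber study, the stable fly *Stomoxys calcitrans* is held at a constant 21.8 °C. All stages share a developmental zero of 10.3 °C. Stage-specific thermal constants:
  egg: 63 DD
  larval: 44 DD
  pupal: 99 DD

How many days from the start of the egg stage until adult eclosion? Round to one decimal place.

17.9 days

Daily accumulation at 21.8 °C = 21.8 − 10.3 = 11.5 DD/day.
Total K = 63 + 44 + 99 = 206 DD.
Total duration = 206 / 11.5 = 17.913 ≈ 17.9 days.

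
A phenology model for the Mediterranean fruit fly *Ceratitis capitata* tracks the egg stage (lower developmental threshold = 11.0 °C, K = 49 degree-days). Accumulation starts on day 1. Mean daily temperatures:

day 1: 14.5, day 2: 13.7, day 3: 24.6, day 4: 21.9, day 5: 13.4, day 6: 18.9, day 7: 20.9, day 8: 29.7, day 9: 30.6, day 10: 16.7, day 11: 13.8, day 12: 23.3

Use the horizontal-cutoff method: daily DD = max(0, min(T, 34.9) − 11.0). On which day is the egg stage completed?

day 7

Daily DD above 11.0 °C (capped at 23.9): 3.5, 2.7, 13.6, 10.9, 2.4, 7.9, 9.9, 18.7, 19.6, 5.7, 2.8, 12.3.
Cumulative: 3.5, 6.2, 19.8, 30.7, 33.1, 41.0, 50.9, 69.6, 89.2, 94.9, 97.7, 110.0.
The total first reaches 49 DD on day 7.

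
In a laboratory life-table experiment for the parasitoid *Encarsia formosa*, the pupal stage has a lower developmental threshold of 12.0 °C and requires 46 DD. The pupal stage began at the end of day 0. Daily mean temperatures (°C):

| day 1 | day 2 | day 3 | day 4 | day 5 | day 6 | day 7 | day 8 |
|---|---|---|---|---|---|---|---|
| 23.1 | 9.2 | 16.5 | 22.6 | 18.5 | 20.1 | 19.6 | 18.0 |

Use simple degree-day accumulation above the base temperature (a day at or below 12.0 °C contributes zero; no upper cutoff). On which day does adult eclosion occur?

day 7

Daily DD above 12.0 °C: 11.1, 0.0, 4.5, 10.6, 6.5, 8.1, 7.6, 6.0.
Cumulative: 11.1, 11.1, 15.6, 26.2, 32.7, 40.8, 48.4, 54.4.
The total first reaches 46 DD on day 7.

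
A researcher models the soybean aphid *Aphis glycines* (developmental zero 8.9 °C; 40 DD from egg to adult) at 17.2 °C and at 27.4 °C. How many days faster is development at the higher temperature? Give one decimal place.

2.7 days

At 17.2 °C: 40 / (17.2 − 8.9) = 40 / 8.3 = 4.819 d.
At 27.4 °C: 40 / (27.4 − 8.9) = 40 / 18.5 = 2.162 d.
Difference = |4.819 − 2.162| = 2.657 ≈ 2.7 days.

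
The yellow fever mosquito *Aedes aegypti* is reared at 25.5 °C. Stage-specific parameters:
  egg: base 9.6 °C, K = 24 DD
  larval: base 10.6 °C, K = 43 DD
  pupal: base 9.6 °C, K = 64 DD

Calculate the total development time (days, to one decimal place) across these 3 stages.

8.4 days

egg: 24 / (25.5 − 9.6) = 24 / 15.9 = 1.509 d.
larval: 43 / (25.5 − 10.6) = 43 / 14.9 = 2.886 d.
pupal: 64 / (25.5 − 9.6) = 64 / 15.9 = 4.025 d.
Sum = 8.420 ≈ 8.4 days.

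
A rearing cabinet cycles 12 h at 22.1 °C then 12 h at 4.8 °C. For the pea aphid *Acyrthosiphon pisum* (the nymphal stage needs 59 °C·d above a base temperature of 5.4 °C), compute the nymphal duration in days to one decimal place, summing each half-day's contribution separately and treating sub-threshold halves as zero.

7.1 days

Day half: max(0, 22.1 − 5.4) × 0.5 = 16.7 × 0.5 = 8.35 DD.
Night half: max(0, 4.8 − 5.4) × 0.5 = 0.0 × 0.5 = 0.00 DD.
Per 24 h: 8.35 DD/day.
Duration = 59 / 8.35 = 7.066 ≈ 7.1 days.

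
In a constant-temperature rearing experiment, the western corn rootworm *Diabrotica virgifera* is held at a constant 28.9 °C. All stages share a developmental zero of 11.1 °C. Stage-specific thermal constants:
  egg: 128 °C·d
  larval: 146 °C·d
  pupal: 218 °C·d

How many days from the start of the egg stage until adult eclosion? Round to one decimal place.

27.6 days

Daily accumulation at 28.9 °C = 28.9 − 11.1 = 17.8 DD/day.
Total K = 128 + 146 + 218 = 492 DD.
Total duration = 492 / 17.8 = 27.640 ≈ 27.6 days.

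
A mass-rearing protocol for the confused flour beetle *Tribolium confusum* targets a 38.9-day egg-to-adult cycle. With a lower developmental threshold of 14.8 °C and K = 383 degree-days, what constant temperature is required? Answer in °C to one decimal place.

Required daily accumulation = 383 / 38.9 = 9.846 DD/day.
T = T_base + 9.846 = 14.8 + 9.846 = 24.646 ≈ 24.6 °C.

24.6 °C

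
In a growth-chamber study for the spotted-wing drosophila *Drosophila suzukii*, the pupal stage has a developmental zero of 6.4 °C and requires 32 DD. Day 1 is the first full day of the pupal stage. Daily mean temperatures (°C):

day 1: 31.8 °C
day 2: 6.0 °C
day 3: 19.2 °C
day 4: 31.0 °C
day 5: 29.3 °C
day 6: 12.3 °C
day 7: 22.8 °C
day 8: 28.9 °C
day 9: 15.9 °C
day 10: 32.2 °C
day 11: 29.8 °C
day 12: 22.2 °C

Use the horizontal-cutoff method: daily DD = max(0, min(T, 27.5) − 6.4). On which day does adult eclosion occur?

Daily DD above 6.4 °C (capped at 21.1): 21.1, 0.0, 12.8, 21.1, 21.1, 5.9, 16.4, 21.1, 9.5, 21.1, 21.1, 15.8.
Cumulative: 21.1, 21.1, 33.9, 55.0, 76.1, 82.0, 98.4, 119.5, 129.0, 150.1, 171.2, 187.0.
The total first reaches 32 DD on day 3.

day 3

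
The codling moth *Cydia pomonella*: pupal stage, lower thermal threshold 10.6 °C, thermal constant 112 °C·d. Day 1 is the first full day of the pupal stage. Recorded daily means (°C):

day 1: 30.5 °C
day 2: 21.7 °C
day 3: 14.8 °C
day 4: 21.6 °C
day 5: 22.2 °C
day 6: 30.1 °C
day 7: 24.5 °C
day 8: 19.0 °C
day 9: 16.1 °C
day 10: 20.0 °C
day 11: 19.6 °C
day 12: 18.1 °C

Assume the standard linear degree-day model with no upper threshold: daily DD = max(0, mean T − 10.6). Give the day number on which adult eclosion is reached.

Daily DD above 10.6 °C: 19.9, 11.1, 4.2, 11.0, 11.6, 19.5, 13.9, 8.4, 5.5, 9.4, 9.0, 7.5.
Cumulative: 19.9, 31.0, 35.2, 46.2, 57.8, 77.3, 91.2, 99.6, 105.1, 114.5, 123.5, 131.0.
The total first reaches 112 DD on day 10.

day 10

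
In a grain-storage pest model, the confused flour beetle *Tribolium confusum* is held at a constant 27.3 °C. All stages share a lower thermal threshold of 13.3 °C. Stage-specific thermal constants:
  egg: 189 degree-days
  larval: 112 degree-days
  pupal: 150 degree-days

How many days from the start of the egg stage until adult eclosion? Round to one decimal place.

Daily accumulation at 27.3 °C = 27.3 − 13.3 = 14.0 DD/day.
Total K = 189 + 112 + 150 = 451 DD.
Total duration = 451 / 14.0 = 32.214 ≈ 32.2 days.

32.2 days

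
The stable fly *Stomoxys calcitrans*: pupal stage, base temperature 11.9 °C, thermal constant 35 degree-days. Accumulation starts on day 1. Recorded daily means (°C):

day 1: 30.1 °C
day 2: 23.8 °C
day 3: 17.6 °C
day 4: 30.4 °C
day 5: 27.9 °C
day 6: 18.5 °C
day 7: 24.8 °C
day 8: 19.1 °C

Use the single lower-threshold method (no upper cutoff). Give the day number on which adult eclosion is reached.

Daily DD above 11.9 °C: 18.2, 11.9, 5.7, 18.5, 16.0, 6.6, 12.9, 7.2.
Cumulative: 18.2, 30.1, 35.8, 54.3, 70.3, 76.9, 89.8, 97.0.
The total first reaches 35 DD on day 3.

day 3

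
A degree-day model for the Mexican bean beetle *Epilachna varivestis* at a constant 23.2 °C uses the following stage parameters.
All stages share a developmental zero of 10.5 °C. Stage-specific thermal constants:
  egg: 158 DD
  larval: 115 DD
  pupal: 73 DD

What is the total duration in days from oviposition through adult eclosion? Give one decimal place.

Daily accumulation at 23.2 °C = 23.2 − 10.5 = 12.7 DD/day.
Total K = 158 + 115 + 73 = 346 DD.
Total duration = 346 / 12.7 = 27.244 ≈ 27.2 days.

27.2 days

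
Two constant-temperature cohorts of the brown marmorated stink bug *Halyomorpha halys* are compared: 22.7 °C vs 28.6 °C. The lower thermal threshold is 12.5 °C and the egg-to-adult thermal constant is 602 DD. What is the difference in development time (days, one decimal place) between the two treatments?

At 22.7 °C: 602 / (22.7 − 12.5) = 602 / 10.2 = 59.020 d.
At 28.6 °C: 602 / (28.6 − 12.5) = 602 / 16.1 = 37.391 d.
Difference = |59.020 − 37.391| = 21.628 ≈ 21.6 days.

21.6 days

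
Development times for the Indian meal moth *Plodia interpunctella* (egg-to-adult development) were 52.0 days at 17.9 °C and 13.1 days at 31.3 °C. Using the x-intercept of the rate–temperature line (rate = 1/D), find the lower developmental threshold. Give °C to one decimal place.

Under the model K = D·(T − T_b), so D₁·(T₁ − T_b) = D₂·(T₂ − T_b).
52.0·(17.9 − T_b) = 13.1·(31.3 − T_b)
T_b = (52.0·17.9 − 13.1·31.3) / (52.0 − 13.1) = 520.77 / 38.9 = 13.387 °C ≈ 13.4 °C.

13.4 °C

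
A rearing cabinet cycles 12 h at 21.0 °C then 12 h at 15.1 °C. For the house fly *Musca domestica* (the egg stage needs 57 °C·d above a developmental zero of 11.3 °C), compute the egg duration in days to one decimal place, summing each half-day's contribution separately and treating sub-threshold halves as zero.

8.4 days

Day half: max(0, 21.0 − 11.3) × 0.5 = 9.7 × 0.5 = 4.85 DD.
Night half: max(0, 15.1 − 11.3) × 0.5 = 3.8 × 0.5 = 1.90 DD.
Per 24 h: 6.75 DD/day.
Duration = 57 / 6.75 = 8.444 ≈ 8.4 days.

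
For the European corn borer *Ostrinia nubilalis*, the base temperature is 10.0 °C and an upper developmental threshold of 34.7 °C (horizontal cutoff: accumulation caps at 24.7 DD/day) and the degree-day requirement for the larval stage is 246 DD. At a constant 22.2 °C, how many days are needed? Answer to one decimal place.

20.2 days

Daily accumulation = 22.2 − 10.0 = 12.2 DD/day.
Duration = 246 / 12.2 = 20.164 ≈ 20.2 days.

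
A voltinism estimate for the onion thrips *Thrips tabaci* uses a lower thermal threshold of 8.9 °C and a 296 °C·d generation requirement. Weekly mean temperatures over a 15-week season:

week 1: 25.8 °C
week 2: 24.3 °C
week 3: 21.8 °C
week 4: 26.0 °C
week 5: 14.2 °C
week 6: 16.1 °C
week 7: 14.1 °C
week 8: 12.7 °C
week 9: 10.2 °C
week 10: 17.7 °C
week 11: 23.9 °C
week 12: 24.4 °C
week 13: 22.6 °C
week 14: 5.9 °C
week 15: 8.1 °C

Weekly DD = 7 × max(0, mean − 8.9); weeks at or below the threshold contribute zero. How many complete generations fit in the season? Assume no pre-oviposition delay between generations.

3 generations

Weekly DD (7 × max(0, T̄ − 8.9)): 118.3, 107.8, 90.3, 119.7, 37.1, 50.4, 36.4, 26.6, 9.1, 61.6, 105.0, 108.5, 95.9, 0.0, 0.0.
Season total = 966.7 DD.
Complete generations = ⌊966.7 / 296⌋ = 3.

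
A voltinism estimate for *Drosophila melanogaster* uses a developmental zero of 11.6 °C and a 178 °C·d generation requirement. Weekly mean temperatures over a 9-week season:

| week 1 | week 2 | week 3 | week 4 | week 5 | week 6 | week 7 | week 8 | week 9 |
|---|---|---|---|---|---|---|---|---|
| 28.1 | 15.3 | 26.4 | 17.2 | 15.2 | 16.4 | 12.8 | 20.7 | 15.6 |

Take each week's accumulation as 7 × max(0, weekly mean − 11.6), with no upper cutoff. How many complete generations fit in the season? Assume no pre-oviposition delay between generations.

Weekly DD (7 × max(0, T̄ − 11.6)): 115.5, 25.9, 103.6, 39.2, 25.2, 33.6, 8.4, 63.7, 28.0.
Season total = 443.1 DD.
Complete generations = ⌊443.1 / 178⌋ = 2.

2 generations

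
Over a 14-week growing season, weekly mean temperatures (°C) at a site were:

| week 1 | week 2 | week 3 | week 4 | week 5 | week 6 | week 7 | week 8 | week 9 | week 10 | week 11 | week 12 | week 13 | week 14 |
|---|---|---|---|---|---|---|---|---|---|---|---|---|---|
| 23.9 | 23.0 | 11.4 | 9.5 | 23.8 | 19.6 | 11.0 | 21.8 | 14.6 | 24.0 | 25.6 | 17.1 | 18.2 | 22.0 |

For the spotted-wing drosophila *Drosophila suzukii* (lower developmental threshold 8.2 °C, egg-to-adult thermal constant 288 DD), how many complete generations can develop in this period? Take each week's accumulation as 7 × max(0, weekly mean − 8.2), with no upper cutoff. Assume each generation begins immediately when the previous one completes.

Weekly DD (7 × max(0, T̄ − 8.2)): 109.9, 103.6, 22.4, 9.1, 109.2, 79.8, 19.6, 95.2, 44.8, 110.6, 121.8, 62.3, 70.0, 96.6.
Season total = 1054.9 DD.
Complete generations = ⌊1054.9 / 288⌋ = 3.

3 generations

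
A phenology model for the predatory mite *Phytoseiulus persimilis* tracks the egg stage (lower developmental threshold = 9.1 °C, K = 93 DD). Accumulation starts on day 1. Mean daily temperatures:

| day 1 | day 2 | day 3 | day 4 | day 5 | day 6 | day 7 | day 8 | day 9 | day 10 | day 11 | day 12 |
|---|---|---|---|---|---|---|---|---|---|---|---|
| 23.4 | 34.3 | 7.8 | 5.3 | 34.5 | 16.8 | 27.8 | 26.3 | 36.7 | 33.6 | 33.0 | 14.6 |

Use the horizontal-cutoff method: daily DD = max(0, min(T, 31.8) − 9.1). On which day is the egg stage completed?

day 8

Daily DD above 9.1 °C (capped at 22.7): 14.3, 22.7, 0.0, 0.0, 22.7, 7.7, 18.7, 17.2, 22.7, 22.7, 22.7, 5.5.
Cumulative: 14.3, 37.0, 37.0, 37.0, 59.7, 67.4, 86.1, 103.3, 126.0, 148.7, 171.4, 176.9.
The total first reaches 93 DD on day 8.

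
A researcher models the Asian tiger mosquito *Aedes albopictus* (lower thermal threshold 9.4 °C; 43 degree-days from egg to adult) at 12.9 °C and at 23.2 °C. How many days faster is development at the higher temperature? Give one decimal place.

At 12.9 °C: 43 / (12.9 − 9.4) = 43 / 3.5 = 12.286 d.
At 23.2 °C: 43 / (23.2 − 9.4) = 43 / 13.8 = 3.116 d.
Difference = |12.286 − 3.116| = 9.170 ≈ 9.2 days.

9.2 days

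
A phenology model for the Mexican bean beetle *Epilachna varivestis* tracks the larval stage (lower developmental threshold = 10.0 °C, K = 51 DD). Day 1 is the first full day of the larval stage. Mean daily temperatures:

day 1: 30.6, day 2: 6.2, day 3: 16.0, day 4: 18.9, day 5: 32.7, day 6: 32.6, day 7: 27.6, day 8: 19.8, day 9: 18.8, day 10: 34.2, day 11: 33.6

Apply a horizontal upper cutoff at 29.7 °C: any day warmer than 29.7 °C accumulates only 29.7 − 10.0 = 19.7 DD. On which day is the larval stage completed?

day 5

Daily DD above 10.0 °C (capped at 19.7): 19.7, 0.0, 6.0, 8.9, 19.7, 19.7, 17.6, 9.8, 8.8, 19.7, 19.7.
Cumulative: 19.7, 19.7, 25.7, 34.6, 54.3, 74.0, 91.6, 101.4, 110.2, 129.9, 149.6.
The total first reaches 51 DD on day 5.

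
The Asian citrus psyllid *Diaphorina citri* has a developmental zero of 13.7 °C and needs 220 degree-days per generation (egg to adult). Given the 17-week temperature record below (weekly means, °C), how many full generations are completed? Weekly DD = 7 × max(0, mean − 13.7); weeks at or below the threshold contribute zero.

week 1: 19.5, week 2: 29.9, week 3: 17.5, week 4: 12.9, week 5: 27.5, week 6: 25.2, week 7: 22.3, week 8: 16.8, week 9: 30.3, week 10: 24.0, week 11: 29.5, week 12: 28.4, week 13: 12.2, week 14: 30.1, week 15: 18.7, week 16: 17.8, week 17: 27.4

Weekly DD (7 × max(0, T̄ − 13.7)): 40.6, 113.4, 26.6, 0.0, 96.6, 80.5, 60.2, 21.7, 116.2, 72.1, 110.6, 102.9, 0.0, 114.8, 35.0, 28.7, 95.9.
Season total = 1115.8 DD.
Complete generations = ⌊1115.8 / 220⌋ = 5.

5 generations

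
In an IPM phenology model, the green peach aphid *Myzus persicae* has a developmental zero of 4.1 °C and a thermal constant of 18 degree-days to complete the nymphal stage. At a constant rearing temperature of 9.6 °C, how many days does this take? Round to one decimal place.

Daily accumulation = 9.6 − 4.1 = 5.5 DD/day.
Duration = 18 / 5.5 = 3.273 ≈ 3.3 days.

3.3 days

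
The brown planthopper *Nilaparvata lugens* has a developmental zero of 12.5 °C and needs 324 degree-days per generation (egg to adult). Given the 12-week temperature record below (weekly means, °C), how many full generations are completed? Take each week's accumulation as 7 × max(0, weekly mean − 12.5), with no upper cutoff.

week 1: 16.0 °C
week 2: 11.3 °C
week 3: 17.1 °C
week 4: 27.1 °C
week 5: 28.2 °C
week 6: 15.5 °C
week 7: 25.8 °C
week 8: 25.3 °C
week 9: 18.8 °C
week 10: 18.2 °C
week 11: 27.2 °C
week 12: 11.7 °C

2 generations

Weekly DD (7 × max(0, T̄ − 12.5)): 24.5, 0.0, 32.2, 102.2, 109.9, 21.0, 93.1, 89.6, 44.1, 39.9, 102.9, 0.0.
Season total = 659.4 DD.
Complete generations = ⌊659.4 / 324⌋ = 2.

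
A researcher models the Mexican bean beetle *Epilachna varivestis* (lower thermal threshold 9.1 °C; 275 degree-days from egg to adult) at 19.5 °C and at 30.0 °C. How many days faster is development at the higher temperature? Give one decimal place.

At 19.5 °C: 275 / (19.5 − 9.1) = 275 / 10.4 = 26.442 d.
At 30.0 °C: 275 / (30.0 − 9.1) = 275 / 20.9 = 13.158 d.
Difference = |26.442 − 13.158| = 13.284 ≈ 13.3 days.

13.3 days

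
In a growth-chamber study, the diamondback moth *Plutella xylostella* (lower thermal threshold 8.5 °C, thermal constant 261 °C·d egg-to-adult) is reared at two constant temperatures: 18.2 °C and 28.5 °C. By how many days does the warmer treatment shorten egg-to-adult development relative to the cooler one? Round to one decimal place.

13.9 days

At 18.2 °C: 261 / (18.2 − 8.5) = 261 / 9.7 = 26.907 d.
At 28.5 °C: 261 / (28.5 − 8.5) = 261 / 20.0 = 13.050 d.
Difference = |26.907 − 13.050| = 13.857 ≈ 13.9 days.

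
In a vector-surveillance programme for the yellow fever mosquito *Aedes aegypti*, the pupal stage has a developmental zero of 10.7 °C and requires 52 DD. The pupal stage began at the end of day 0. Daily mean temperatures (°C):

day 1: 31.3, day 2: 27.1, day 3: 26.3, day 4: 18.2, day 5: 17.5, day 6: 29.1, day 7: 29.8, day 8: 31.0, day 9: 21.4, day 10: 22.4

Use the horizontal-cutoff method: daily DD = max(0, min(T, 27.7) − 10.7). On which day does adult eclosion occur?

day 4

Daily DD above 10.7 °C (capped at 17.0): 17.0, 16.4, 15.6, 7.5, 6.8, 17.0, 17.0, 17.0, 10.7, 11.7.
Cumulative: 17.0, 33.4, 49.0, 56.5, 63.3, 80.3, 97.3, 114.3, 125.0, 136.7.
The total first reaches 52 DD on day 4.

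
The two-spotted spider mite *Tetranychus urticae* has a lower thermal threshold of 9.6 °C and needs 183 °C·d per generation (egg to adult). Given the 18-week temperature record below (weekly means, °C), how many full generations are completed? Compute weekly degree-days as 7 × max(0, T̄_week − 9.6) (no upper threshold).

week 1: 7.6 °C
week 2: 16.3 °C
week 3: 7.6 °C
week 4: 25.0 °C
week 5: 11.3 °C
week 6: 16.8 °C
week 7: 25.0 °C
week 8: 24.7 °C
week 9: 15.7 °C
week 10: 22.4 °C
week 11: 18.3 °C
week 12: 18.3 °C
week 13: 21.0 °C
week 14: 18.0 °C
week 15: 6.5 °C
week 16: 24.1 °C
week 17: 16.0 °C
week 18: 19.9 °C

5 generations

Weekly DD (7 × max(0, T̄ − 9.6)): 0.0, 46.9, 0.0, 107.8, 11.9, 50.4, 107.8, 105.7, 42.7, 89.6, 60.9, 60.9, 79.8, 58.8, 0.0, 101.5, 44.8, 72.1.
Season total = 1041.6 DD.
Complete generations = ⌊1041.6 / 183⌋ = 5.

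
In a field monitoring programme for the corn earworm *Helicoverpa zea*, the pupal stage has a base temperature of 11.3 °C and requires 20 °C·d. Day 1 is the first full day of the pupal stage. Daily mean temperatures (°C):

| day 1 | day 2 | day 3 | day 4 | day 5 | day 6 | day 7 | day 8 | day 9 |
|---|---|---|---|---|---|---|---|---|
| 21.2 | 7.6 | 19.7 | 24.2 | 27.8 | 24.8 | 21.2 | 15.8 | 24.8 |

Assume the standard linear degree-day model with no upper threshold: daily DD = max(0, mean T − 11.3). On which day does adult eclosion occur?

Daily DD above 11.3 °C: 9.9, 0.0, 8.4, 12.9, 16.5, 13.5, 9.9, 4.5, 13.5.
Cumulative: 9.9, 9.9, 18.3, 31.2, 47.7, 61.2, 71.1, 75.6, 89.1.
The total first reaches 20 DD on day 4.

day 4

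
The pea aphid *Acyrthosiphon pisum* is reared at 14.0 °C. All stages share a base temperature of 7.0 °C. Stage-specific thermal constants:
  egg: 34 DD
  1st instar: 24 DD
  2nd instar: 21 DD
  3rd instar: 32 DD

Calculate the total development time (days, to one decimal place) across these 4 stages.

15.9 days

Daily accumulation at 14.0 °C = 14.0 − 7.0 = 7.0 DD/day.
Total K = 34 + 24 + 21 + 32 = 111 DD.
Total duration = 111 / 7.0 = 15.857 ≈ 15.9 days.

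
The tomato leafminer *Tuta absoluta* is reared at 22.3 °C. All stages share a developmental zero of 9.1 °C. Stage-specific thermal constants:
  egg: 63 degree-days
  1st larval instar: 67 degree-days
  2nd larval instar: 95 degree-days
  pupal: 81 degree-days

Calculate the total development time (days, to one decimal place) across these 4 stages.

23.2 days

Daily accumulation at 22.3 °C = 22.3 − 9.1 = 13.2 DD/day.
Total K = 63 + 67 + 95 + 81 = 306 DD.
Total duration = 306 / 13.2 = 23.182 ≈ 23.2 days.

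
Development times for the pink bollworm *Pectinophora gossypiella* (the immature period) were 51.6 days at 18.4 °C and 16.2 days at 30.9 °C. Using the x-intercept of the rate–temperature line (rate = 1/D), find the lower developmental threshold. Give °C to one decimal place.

Under the model K = D·(T − T_b), so D₁·(T₁ − T_b) = D₂·(T₂ − T_b).
51.6·(18.4 − T_b) = 16.2·(30.9 − T_b)
T_b = (51.6·18.4 − 16.2·30.9) / (51.6 − 16.2) = 448.86 / 35.4 = 12.680 °C ≈ 12.7 °C.

12.7 °C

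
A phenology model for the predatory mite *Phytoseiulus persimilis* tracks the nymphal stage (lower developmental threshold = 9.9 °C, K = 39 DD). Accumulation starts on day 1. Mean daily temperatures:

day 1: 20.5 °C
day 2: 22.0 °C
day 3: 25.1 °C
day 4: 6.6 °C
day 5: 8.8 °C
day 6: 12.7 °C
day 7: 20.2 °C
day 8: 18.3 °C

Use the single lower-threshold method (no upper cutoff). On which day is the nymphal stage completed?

Daily DD above 9.9 °C: 10.6, 12.1, 15.2, 0.0, 0.0, 2.8, 10.3, 8.4.
Cumulative: 10.6, 22.7, 37.9, 37.9, 37.9, 40.7, 51.0, 59.4.
The total first reaches 39 DD on day 6.

day 6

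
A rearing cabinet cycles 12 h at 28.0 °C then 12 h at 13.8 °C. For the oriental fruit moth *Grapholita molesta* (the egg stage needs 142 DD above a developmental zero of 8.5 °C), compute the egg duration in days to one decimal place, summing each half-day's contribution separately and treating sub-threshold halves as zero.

11.5 days

Day half: max(0, 28.0 − 8.5) × 0.5 = 19.5 × 0.5 = 9.75 DD.
Night half: max(0, 13.8 − 8.5) × 0.5 = 5.3 × 0.5 = 2.65 DD.
Per 24 h: 12.40 DD/day.
Duration = 142 / 12.40 = 11.452 ≈ 11.5 days.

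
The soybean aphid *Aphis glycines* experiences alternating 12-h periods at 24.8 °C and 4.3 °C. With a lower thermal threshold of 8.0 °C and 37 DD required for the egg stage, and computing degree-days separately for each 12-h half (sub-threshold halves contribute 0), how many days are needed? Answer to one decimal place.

4.4 days

Day half: max(0, 24.8 − 8.0) × 0.5 = 16.8 × 0.5 = 8.40 DD.
Night half: max(0, 4.3 − 8.0) × 0.5 = 0.0 × 0.5 = 0.00 DD.
Per 24 h: 8.40 DD/day.
Duration = 37 / 8.40 = 4.405 ≈ 4.4 days.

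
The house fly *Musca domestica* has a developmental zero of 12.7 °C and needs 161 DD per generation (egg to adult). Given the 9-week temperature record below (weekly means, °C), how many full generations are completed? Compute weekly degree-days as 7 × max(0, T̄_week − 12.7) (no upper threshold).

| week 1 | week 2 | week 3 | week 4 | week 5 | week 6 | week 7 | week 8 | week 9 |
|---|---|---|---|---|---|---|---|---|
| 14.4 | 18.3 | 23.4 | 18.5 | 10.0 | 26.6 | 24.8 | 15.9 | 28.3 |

2 generations

Weekly DD (7 × max(0, T̄ − 12.7)): 11.9, 39.2, 74.9, 40.6, 0.0, 97.3, 84.7, 22.4, 109.2.
Season total = 480.2 DD.
Complete generations = ⌊480.2 / 161⌋ = 2.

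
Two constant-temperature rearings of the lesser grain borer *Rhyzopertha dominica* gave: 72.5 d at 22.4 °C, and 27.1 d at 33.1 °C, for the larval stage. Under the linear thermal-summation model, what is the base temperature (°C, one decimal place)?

16.0 °C

Linear rate model ⇒ the product D·(T − T_b) is constant across temperatures.
72.5·(22.4 − T_b) = 27.1·(33.1 − T_b)
T_b = (72.5·22.4 − 27.1·33.1) / (72.5 − 27.1) = 726.99 / 45.4 = 16.013 °C ≈ 16.0 °C.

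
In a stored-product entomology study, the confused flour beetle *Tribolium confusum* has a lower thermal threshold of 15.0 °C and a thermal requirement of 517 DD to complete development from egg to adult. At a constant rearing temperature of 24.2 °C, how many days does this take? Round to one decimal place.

Daily accumulation = 24.2 − 15.0 = 9.2 DD/day.
Duration = 517 / 9.2 = 56.196 ≈ 56.2 days.

56.2 days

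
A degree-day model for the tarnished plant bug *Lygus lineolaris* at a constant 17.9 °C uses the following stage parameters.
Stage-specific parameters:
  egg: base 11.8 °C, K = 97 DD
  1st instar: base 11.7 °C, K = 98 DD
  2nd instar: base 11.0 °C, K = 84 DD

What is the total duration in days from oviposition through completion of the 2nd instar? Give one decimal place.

43.9 days

egg: 97 / (17.9 − 11.8) = 97 / 6.1 = 15.902 d.
1st instar: 98 / (17.9 − 11.7) = 98 / 6.2 = 15.806 d.
2nd instar: 84 / (17.9 − 11.0) = 84 / 6.9 = 12.174 d.
Sum = 43.882 ≈ 43.9 days.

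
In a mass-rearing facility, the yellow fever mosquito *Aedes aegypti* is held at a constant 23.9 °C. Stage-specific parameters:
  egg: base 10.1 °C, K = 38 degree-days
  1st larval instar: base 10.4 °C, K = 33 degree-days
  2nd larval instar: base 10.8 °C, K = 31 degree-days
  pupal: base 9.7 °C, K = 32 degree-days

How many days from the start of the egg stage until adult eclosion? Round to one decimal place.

9.8 days

egg: 38 / (23.9 − 10.1) = 38 / 13.8 = 2.754 d.
1st larval instar: 33 / (23.9 − 10.4) = 33 / 13.5 = 2.444 d.
2nd larval instar: 31 / (23.9 − 10.8) = 31 / 13.1 = 2.366 d.
pupal: 32 / (23.9 − 9.7) = 32 / 14.2 = 2.254 d.
Sum = 9.818 ≈ 9.8 days.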